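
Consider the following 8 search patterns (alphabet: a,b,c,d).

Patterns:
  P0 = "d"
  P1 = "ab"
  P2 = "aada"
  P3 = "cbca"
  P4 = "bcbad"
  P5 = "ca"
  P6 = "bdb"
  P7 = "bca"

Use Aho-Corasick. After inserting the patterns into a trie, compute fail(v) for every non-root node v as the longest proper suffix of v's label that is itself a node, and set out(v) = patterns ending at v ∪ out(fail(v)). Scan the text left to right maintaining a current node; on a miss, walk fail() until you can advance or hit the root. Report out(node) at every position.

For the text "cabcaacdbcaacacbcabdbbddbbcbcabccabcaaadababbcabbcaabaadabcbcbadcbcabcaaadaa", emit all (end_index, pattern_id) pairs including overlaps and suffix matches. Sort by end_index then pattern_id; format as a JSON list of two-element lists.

Build:
Trie nodes:
  n0 'ε': a→2 b→11 c→7 d→1
  n1 'd': ·  ←P0
  n2 'a': a→4 b→3
  n3 'ab': ·  ←P1
  n4 'aa': d→5
  n5 'aad': a→6
  n6 'aada': ·  ←P2
  n7 'c': a→16 b→8
  n8 'cb': c→9
  n9 'cbc': a→10
  n10 'cbca': ·  ←P3
  n11 'b': c→12 d→17
  n12 'bc': a→19 b→13
  n13 'bcb': a→14
  n14 'bcba': d→15
  n15 'bcbad': ·  ←P4
  n16 'ca': ·  ←P5
  n17 'bd': b→18
  n18 'bdb': ·  ←P6
  n19 'bca': ·  ←P7

BFS fail/out derivation:
  fail(1) 'd': from fail(0)=0 chase 'd': 0 ⇒ 0;  out={0}∪out(0)={0}
  fail(2) 'a': from fail(0)=0 chase 'a': 0 ⇒ 0;  out=∅∪out(0)=∅
  fail(7) 'c': from fail(0)=0 chase 'c': 0 ⇒ 0;  out=∅∪out(0)=∅
  fail(11) 'b': from fail(0)=0 chase 'b': 0 ⇒ 0;  out=∅∪out(0)=∅
  fail(3) 'ab': from fail(2)=0 chase 'b': 0 ⇒ 11;  out={1}∪out(11)={1}
  fail(4) 'aa': from fail(2)=0 chase 'a': 0 ⇒ 2;  out=∅∪out(2)=∅
  fail(8) 'cb': from fail(7)=0 chase 'b': 0 ⇒ 11;  out=∅∪out(11)=∅
  fail(12) 'bc': from fail(11)=0 chase 'c': 0 ⇒ 7;  out=∅∪out(7)=∅
  fail(16) 'ca': from fail(7)=0 chase 'a': 0 ⇒ 2;  out={5}∪out(2)={5}
  fail(17) 'bd': from fail(11)=0 chase 'd': 0 ⇒ 1;  out=∅∪out(1)={0}
  fail(5) 'aad': from fail(4)=2 chase 'd': 2→0 ⇒ 1;  out=∅∪out(1)={0}
  fail(9) 'cbc': from fail(8)=11 chase 'c': 11 ⇒ 12;  out=∅∪out(12)=∅
  fail(13) 'bcb': from fail(12)=7 chase 'b': 7 ⇒ 8;  out=∅∪out(8)=∅
  fail(18) 'bdb': from fail(17)=1 chase 'b': 1→0 ⇒ 11;  out={6}∪out(11)={6}
  fail(19) 'bca': from fail(12)=7 chase 'a': 7 ⇒ 16;  out={7}∪out(16)={5,7}
  fail(6) 'aada': from fail(5)=1 chase 'a': 1→0 ⇒ 2;  out={2}∪out(2)={2}
  fail(10) 'cbca': from fail(9)=12 chase 'a': 12 ⇒ 19;  out={3}∪out(19)={3,5,7}
  fail(14) 'bcba': from fail(13)=8 chase 'a': 8→11→0 ⇒ 2;  out=∅∪out(2)=∅
  fail(15) 'bcbad': from fail(14)=2 chase 'd': 2→0 ⇒ 1;  out={4}∪out(1)={0,4}

Scan:
i=0 'c': node 0→7
i=1 'a': node 7→16  → match P5@[0:1]
i=2 'b': node 16→3 ·f  → match P1@[1:2]
i=3 'c': node 3→12 ·f
i=4 'a': node 12→19  → match P5@[3:4],P7@[2:4]
i=5 'a': node 19→4 ·f
i=6 'c': node 4→7 ·f
i=7 'd': node 7→1 ·f  → match P0@[7:7]
i=8 'b': node 1→11 ·f
i=9 'c': node 11→12
i=10 'a': node 12→19  → match P5@[9:10],P7@[8:10]
i=11 'a': node 19→4 ·f
i=12 'c': node 4→7 ·f
i=13 'a': node 7→16  → match P5@[12:13]
i=14 'c': node 16→7 ·f
i=15 'b': node 7→8
i=16 'c': node 8→9
i=17 'a': node 9→10  → match P3@[14:17],P5@[16:17],P7@[15:17]
i=18 'b': node 10→3 ·f  → match P1@[17:18]
i=19 'd': node 3→17 ·f  → match P0@[19:19]
i=20 'b': node 17→18  → match P6@[18:20]
i=21 'b': node 18→11 ·f
i=22 'd': node 11→17  → match P0@[22:22]
i=23 'd': node 17→1 ·f  → match P0@[23:23]
i=24 'b': node 1→11 ·f
i=25 'b': node 11→11 ·f
i=26 'c': node 11→12
i=27 'b': node 12→13
i=28 'c': node 13→9 ·f
i=29 'a': node 9→10  → match P3@[26:29],P5@[28:29],P7@[27:29]
i=30 'b': node 10→3 ·f  → match P1@[29:30]
i=31 'c': node 3→12 ·f
i=32 'c': node 12→7 ·f
i=33 'a': node 7→16  → match P5@[32:33]
i=34 'b': node 16→3 ·f  → match P1@[33:34]
i=35 'c': node 3→12 ·f
i=36 'a': node 12→19  → match P5@[35:36],P7@[34:36]
i=37 'a': node 19→4 ·f
i=38 'a': node 4→4 ·f
i=39 'd': node 4→5  → match P0@[39:39]
i=40 'a': node 5→6  → match P2@[37:40]
i=41 'b': node 6→3 ·f  → match P1@[40:41]
i=42 'a': node 3→2 ·f
i=43 'b': node 2→3  → match P1@[42:43]
i=44 'b': node 3→11 ·f
i=45 'c': node 11→12
i=46 'a': node 12→19  → match P5@[45:46],P7@[44:46]
i=47 'b': node 19→3 ·f  → match P1@[46:47]
i=48 'b': node 3→11 ·f
i=49 'c': node 11→12
i=50 'a': node 12→19  → match P5@[49:50],P7@[48:50]
i=51 'a': node 19→4 ·f
i=52 'b': node 4→3 ·f  → match P1@[51:52]
i=53 'a': node 3→2 ·f
i=54 'a': node 2→4
i=55 'd': node 4→5  → match P0@[55:55]
i=56 'a': node 5→6  → match P2@[53:56]
i=57 'b': node 6→3 ·f  → match P1@[56:57]
i=58 'c': node 3→12 ·f
i=59 'b': node 12→13
i=60 'c': node 13→9 ·f
i=61 'b': node 9→13 ·f
i=62 'a': node 13→14
i=63 'd': node 14→15  → match P0@[63:63],P4@[59:63]
i=64 'c': node 15→7 ·f
i=65 'b': node 7→8
i=66 'c': node 8→9
i=67 'a': node 9→10  → match P3@[64:67],P5@[66:67],P7@[65:67]
i=68 'b': node 10→3 ·f  → match P1@[67:68]
i=69 'c': node 3→12 ·f
i=70 'a': node 12→19  → match P5@[69:70],P7@[68:70]
i=71 'a': node 19→4 ·f
i=72 'a': node 4→4 ·f
i=73 'd': node 4→5  → match P0@[73:73]
i=74 'a': node 5→6  → match P2@[71:74]
i=75 'a': node 6→4 ·f

Matches: [[1,5],[2,1],[4,5],[4,7],[7,0],[10,5],[10,7],[13,5],[17,3],[17,5],[17,7],[18,1],[19,0],[20,6],[22,0],[23,0],[29,3],[29,5],[29,7],[30,1],[33,5],[34,1],[36,5],[36,7],[39,0],[40,2],[41,1],[43,1],[46,5],[46,7],[47,1],[50,5],[50,7],[52,1],[55,0],[56,2],[57,1],[63,0],[63,4],[67,3],[67,5],[67,7],[68,1],[70,5],[70,7],[73,0],[74,2]]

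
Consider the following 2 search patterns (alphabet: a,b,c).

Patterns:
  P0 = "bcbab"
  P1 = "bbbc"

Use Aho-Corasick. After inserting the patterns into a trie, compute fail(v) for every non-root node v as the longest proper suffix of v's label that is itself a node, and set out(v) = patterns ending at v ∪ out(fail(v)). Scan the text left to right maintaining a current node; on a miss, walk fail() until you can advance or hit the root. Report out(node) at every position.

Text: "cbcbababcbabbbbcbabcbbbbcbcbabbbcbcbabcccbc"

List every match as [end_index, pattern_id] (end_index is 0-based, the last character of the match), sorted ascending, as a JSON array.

Build:
Trie nodes:
  n0 'ε': b→1
  n1 'b': b→6 c→2
  n2 'bc': b→3
  n3 'bcb': a→4
  n4 'bcba': b→5
  n5 'bcbab': ·  ←P0
  n6 'bb': b→7
  n7 'bbb': c→8
  n8 'bbbc': ·  ←P1

BFS fail/out derivation:
  n1('b'): parent n0 fail=0; on 'b' 0 → fail=0;  out ∅∪∅=∅
  n2('bc'): parent n1 fail=0; on 'c' 0 → fail=0;  out ∅∪∅=∅
  n6('bb'): parent n1 fail=0; on 'b' 0 → fail=1;  out ∅∪∅=∅
  n3('bcb'): parent n2 fail=0; on 'b' 0 → fail=1;  out ∅∪∅=∅
  n7('bbb'): parent n6 fail=1; on 'b' 1 → fail=6;  out ∅∪∅=∅
  n4('bcba'): parent n3 fail=1; on 'a' 1→0 → fail=0;  out ∅∪∅=∅
  n8('bbbc'): parent n7 fail=6; on 'c' 6→1 → fail=2;  out {1}∪∅={1}
  n5('bcbab'): parent n4 fail=0; on 'b' 0 → fail=1;  out {0}∪∅={0}

Scan:
pos 0 'c': at 0
pos 1 'b': at 1
pos 2 'c': at 2
pos 3 'b': at 3
pos 4 'a': at 4
pos 5 'b': at 5  ** P0@[1:5]
pos 6 'a': at 0 (via fail)
pos 7 'b': at 1
pos 8 'c': at 2
pos 9 'b': at 3
pos 10 'a': at 4
pos 11 'b': at 5  ** P0@[7:11]
pos 12 'b': at 6 (via fail)
pos 13 'b': at 7
pos 14 'b': at 7 (via fail)
pos 15 'c': at 8  ** P1@[12:15]
pos 16 'b': at 3 (via fail)
pos 17 'a': at 4
pos 18 'b': at 5  ** P0@[14:18]
pos 19 'c': at 2 (via fail)
pos 20 'b': at 3
pos 21 'b': at 6 (via fail)
pos 22 'b': at 7
pos 23 'b': at 7 (via fail)
pos 24 'c': at 8  ** P1@[21:24]
pos 25 'b': at 3 (via fail)
pos 26 'c': at 2 (via fail)
pos 27 'b': at 3
pos 28 'a': at 4
pos 29 'b': at 5  ** P0@[25:29]
pos 30 'b': at 6 (via fail)
pos 31 'b': at 7
pos 32 'c': at 8  ** P1@[29:32]
pos 33 'b': at 3 (via fail)
pos 34 'c': at 2 (via fail)
pos 35 'b': at 3
pos 36 'a': at 4
pos 37 'b': at 5  ** P0@[33:37]
pos 38 'c': at 2 (via fail)
pos 39 'c': at 0 (via fail)
pos 40 'c': at 0
pos 41 'b': at 1
pos 42 'c': at 2

All matches (sorted): [[5,0],[11,0],[15,1],[18,0],[24,1],[29,0],[32,1],[37,0]]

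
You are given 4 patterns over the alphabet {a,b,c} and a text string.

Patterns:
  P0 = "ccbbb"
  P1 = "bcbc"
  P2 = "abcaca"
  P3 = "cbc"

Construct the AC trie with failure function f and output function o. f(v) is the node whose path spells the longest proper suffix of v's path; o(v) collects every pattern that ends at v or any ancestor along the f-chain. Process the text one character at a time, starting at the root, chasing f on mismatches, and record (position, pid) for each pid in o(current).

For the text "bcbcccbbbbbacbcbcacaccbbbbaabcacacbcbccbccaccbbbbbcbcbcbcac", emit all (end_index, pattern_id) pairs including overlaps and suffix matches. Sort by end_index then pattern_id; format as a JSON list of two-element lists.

Construct AC machine:
Trie nodes:
  0='ε' goto a→10 b→6 c→1
  1='c' goto b→16 c→2
  2='cc' goto b→3
  3='ccb' goto b→4
  4='ccbb' goto b→5
  5='ccbbb' goto ·  [P0 ends]
  6='b' goto c→7
  7='bc' goto b→8
  8='bcb' goto c→9
  9='bcbc' goto ·  [P1 ends]
  10='a' goto b→11
  11='ab' goto c→12
  12='abc' goto a→13
  13='abca' goto c→14
  14='abcac' goto a→15
  15='abcaca' goto ·  [P2 ends]
  16='cb' goto c→17
  17='cbc' goto ·  [P3 ends]

BFS fail/out derivation:
  n1('c'): parent n0 fail=0; on 'c' 0 → fail=0;  out ∅∪∅=∅
  n6('b'): parent n0 fail=0; on 'b' 0 → fail=0;  out ∅∪∅=∅
  n10('a'): parent n0 fail=0; on 'a' 0 → fail=0;  out ∅∪∅=∅
  n2('cc'): parent n1 fail=0; on 'c' 0 → fail=1;  out ∅∪∅=∅
  n7('bc'): parent n6 fail=0; on 'c' 0 → fail=1;  out ∅∪∅=∅
  n11('ab'): parent n10 fail=0; on 'b' 0 → fail=6;  out ∅∪∅=∅
  n16('cb'): parent n1 fail=0; on 'b' 0 → fail=6;  out ∅∪∅=∅
  n3('ccb'): parent n2 fail=1; on 'b' 1 → fail=16;  out ∅∪∅=∅
  n8('bcb'): parent n7 fail=1; on 'b' 1 → fail=16;  out ∅∪∅=∅
  n12('abc'): parent n11 fail=6; on 'c' 6 → fail=7;  out ∅∪∅=∅
  n17('cbc'): parent n16 fail=6; on 'c' 6 → fail=7;  out {3}∪∅={3}
  n4('ccbb'): parent n3 fail=16; on 'b' 16→6→0 → fail=6;  out ∅∪∅=∅
  n9('bcbc'): parent n8 fail=16; on 'c' 16 → fail=17;  out {1}∪{3}={1,3}
  n13('abca'): parent n12 fail=7; on 'a' 7→1→0 → fail=10;  out ∅∪∅=∅
  n5('ccbbb'): parent n4 fail=6; on 'b' 6→0 → fail=6;  out {0}∪∅={0}
  n14('abcac'): parent n13 fail=10; on 'c' 10→0 → fail=1;  out ∅∪∅=∅
  n15('abcaca'): parent n14 fail=1; on 'a' 1→0 → fail=10;  out {2}∪∅={2}

Text stream:
pos 0 'b': at 6
pos 1 'c': at 7
pos 2 'b': at 8
pos 3 'c': at 9  emit P1@[0:3],P3@[1:3]
pos 4 'c': at 2 ·f
pos 5 'c': at 2 ·f
pos 6 'b': at 3
pos 7 'b': at 4
pos 8 'b': at 5  emit P0@[4:8]
pos 9 'b': at 6 ·f
pos 10 'b': at 6 ·f
pos 11 'a': at 10 ·f
pos 12 'c': at 1 ·f
pos 13 'b': at 16
pos 14 'c': at 17  emit P3@[12:14]
pos 15 'b': at 8 ·f
pos 16 'c': at 9  emit P1@[13:16],P3@[14:16]
pos 17 'a': at 10 ·f
pos 18 'c': at 1 ·f
pos 19 'a': at 10 ·f
pos 20 'c': at 1 ·f
pos 21 'c': at 2
pos 22 'b': at 3
pos 23 'b': at 4
pos 24 'b': at 5  emit P0@[20:24]
pos 25 'b': at 6 ·f
pos 26 'a': at 10 ·f
pos 27 'a': at 10 ·f
pos 28 'b': at 11
pos 29 'c': at 12
pos 30 'a': at 13
pos 31 'c': at 14
pos 32 'a': at 15  emit P2@[27:32]
pos 33 'c': at 1 ·f
pos 34 'b': at 16
pos 35 'c': at 17  emit P3@[33:35]
pos 36 'b': at 8 ·f
pos 37 'c': at 9  emit P1@[34:37],P3@[35:37]
pos 38 'c': at 2 ·f
pos 39 'b': at 3
pos 40 'c': at 17 ·f  emit P3@[38:40]
pos 41 'c': at 2 ·f
pos 42 'a': at 10 ·f
pos 43 'c': at 1 ·f
pos 44 'c': at 2
pos 45 'b': at 3
pos 46 'b': at 4
pos 47 'b': at 5  emit P0@[43:47]
pos 48 'b': at 6 ·f
pos 49 'b': at 6 ·f
pos 50 'c': at 7
pos 51 'b': at 8
pos 52 'c': at 9  emit P1@[49:52],P3@[50:52]
pos 53 'b': at 8 ·f
pos 54 'c': at 9  emit P1@[51:54],P3@[52:54]
pos 55 'b': at 8 ·f
pos 56 'c': at 9  emit P1@[53:56],P3@[54:56]
pos 57 'a': at 10 ·f
pos 58 'c': at 1 ·f

Matches: [[3,1],[3,3],[8,0],[14,3],[16,1],[16,3],[24,0],[32,2],[35,3],[37,1],[37,3],[40,3],[47,0],[52,1],[52,3],[54,1],[54,3],[56,1],[56,3]]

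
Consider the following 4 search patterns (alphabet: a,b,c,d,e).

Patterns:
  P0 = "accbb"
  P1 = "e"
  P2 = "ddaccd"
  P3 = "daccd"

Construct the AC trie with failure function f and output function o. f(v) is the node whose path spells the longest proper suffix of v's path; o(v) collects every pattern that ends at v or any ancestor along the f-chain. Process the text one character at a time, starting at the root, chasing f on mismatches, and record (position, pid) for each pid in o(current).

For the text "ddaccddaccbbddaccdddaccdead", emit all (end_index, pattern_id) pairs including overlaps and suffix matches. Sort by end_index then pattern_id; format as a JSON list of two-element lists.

Construct AC machine:
Trie nodes:
  n0 'ε': a→1 d→7 e→6
  n1 'a': c→2
  n2 'ac': c→3
  n3 'acc': b→4
  n4 'accb': b→5
  n5 'accbb': ·  ←P0
  n6 'e': ·  ←P1
  n7 'd': a→13 d→8
  n8 'dd': a→9
  n9 'dda': c→10
  n10 'ddac': c→11
  n11 'ddacc': d→12
  n12 'ddaccd': ·  ←P2
  n13 'da': c→14
  n14 'dac': c→15
  n15 'dacc': d→16
  n16 'daccd': ·  ←P3

BFS fail/out derivation:
  n1('a'): parent n0 fail=0; on 'a' 0 → fail=0;  out ∅∪∅=∅
  n6('e'): parent n0 fail=0; on 'e' 0 → fail=0;  out {1}∪∅={1}
  n7('d'): parent n0 fail=0; on 'd' 0 → fail=0;  out ∅∪∅=∅
  n2('ac'): parent n1 fail=0; on 'c' 0 → fail=0;  out ∅∪∅=∅
  n8('dd'): parent n7 fail=0; on 'd' 0 → fail=7;  out ∅∪∅=∅
  n13('da'): parent n7 fail=0; on 'a' 0 → fail=1;  out ∅∪∅=∅
  n3('acc'): parent n2 fail=0; on 'c' 0 → fail=0;  out ∅∪∅=∅
  n9('dda'): parent n8 fail=7; on 'a' 7 → fail=13;  out ∅∪∅=∅
  n14('dac'): parent n13 fail=1; on 'c' 1 → fail=2;  out ∅∪∅=∅
  n4('accb'): parent n3 fail=0; on 'b' 0 → fail=0;  out ∅∪∅=∅
  n10('ddac'): parent n9 fail=13; on 'c' 13 → fail=14;  out ∅∪∅=∅
  n15('dacc'): parent n14 fail=2; on 'c' 2 → fail=3;  out ∅∪∅=∅
  n5('accbb'): parent n4 fail=0; on 'b' 0 → fail=0;  out {0}∪∅={0}
  n11('ddacc'): parent n10 fail=14; on 'c' 14 → fail=15;  out ∅∪∅=∅
  n16('daccd'): parent n15 fail=3; on 'd' 3→0 → fail=7;  out {3}∪∅={3}
  n12('ddaccd'): parent n11 fail=15; on 'd' 15 → fail=16;  out {2}∪{3}={2,3}

Scan:
[0] read 'd'  n0⇒n7
[1] read 'd'  n7⇒n8
[2] read 'a'  n8⇒n9
[3] read 'c'  n9⇒n10
[4] read 'c'  n10⇒n11
[5] read 'd'  n11⇒n12  → match P2@[0:5],P3@[1:5]
[6] read 'd'  n12⇒n8 ·f
[7] read 'a'  n8⇒n9
[8] read 'c'  n9⇒n10
[9] read 'c'  n10⇒n11
[10] read 'b'  n11⇒n4 ·f
[11] read 'b'  n4⇒n5  → match P0@[7:11]
[12] read 'd'  n5⇒n7 ·f
[13] read 'd'  n7⇒n8
[14] read 'a'  n8⇒n9
[15] read 'c'  n9⇒n10
[16] read 'c'  n10⇒n11
[17] read 'd'  n11⇒n12  → match P2@[12:17],P3@[13:17]
[18] read 'd'  n12⇒n8 ·f
[19] read 'd'  n8⇒n8 ·f
[20] read 'a'  n8⇒n9
[21] read 'c'  n9⇒n10
[22] read 'c'  n10⇒n11
[23] read 'd'  n11⇒n12  → match P2@[18:23],P3@[19:23]
[24] read 'e'  n12⇒n6 ·f  → match P1@[24:24]
[25] read 'a'  n6⇒n1 ·f
[26] read 'd'  n1⇒n7 ·f

All matches (sorted): [[5,2],[5,3],[11,0],[17,2],[17,3],[23,2],[23,3],[24,1]]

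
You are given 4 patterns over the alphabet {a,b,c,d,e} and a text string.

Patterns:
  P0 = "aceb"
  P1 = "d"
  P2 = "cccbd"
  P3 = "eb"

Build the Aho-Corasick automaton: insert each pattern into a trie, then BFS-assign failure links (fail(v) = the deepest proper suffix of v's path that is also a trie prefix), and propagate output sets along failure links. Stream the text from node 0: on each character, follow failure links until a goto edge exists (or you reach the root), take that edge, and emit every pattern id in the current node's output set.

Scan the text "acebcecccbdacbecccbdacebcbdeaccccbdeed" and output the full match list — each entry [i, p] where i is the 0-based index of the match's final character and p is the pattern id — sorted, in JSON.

Build:
Trie (insert patterns):
  n0 'ε': a→1 c→6 d→5 e→11
  n1 'a': c→2
  n2 'ac': e→3
  n3 'ace': b→4
  n4 'aceb': ·  [P0 ends]
  n5 'd': ·  [P1 ends]
  n6 'c': c→7
  n7 'cc': c→8
  n8 'ccc': b→9
  n9 'cccb': d→10
  n10 'cccbd': ·  [P2 ends]
  n11 'e': b→12
  n12 'eb': ·  [P3 ends]

Failure links (BFS by depth):
  fail(1) 'a': from fail(0)=0 chase 'a': 0 ⇒ 0;  out=∅∪out(0)=∅
  fail(5) 'd': from fail(0)=0 chase 'd': 0 ⇒ 0;  out={1}∪out(0)={1}
  fail(6) 'c': from fail(0)=0 chase 'c': 0 ⇒ 0;  out=∅∪out(0)=∅
  fail(11) 'e': from fail(0)=0 chase 'e': 0 ⇒ 0;  out=∅∪out(0)=∅
  fail(2) 'ac': from fail(1)=0 chase 'c': 0 ⇒ 6;  out=∅∪out(6)=∅
  fail(7) 'cc': from fail(6)=0 chase 'c': 0 ⇒ 6;  out=∅∪out(6)=∅
  fail(12) 'eb': from fail(11)=0 chase 'b': 0 ⇒ 0;  out={3}∪out(0)={3}
  fail(3) 'ace': from fail(2)=6 chase 'e': 6→0 ⇒ 11;  out=∅∪out(11)=∅
  fail(8) 'ccc': from fail(7)=6 chase 'c': 6 ⇒ 7;  out=∅∪out(7)=∅
  fail(4) 'aceb': from fail(3)=11 chase 'b': 11 ⇒ 12;  out={0}∪out(12)={0,3}
  fail(9) 'cccb': from fail(8)=7 chase 'b': 7→6→0 ⇒ 0;  out=∅∪out(0)=∅
  fail(10) 'cccbd': from fail(9)=0 chase 'd': 0 ⇒ 5;  out={2}∪out(5)={1,2}

Run:
pos 0 'a': at 1
pos 1 'c': at 2
pos 2 'e': at 3
pos 3 'b': at 4  ** P0@[0:3],P3@[2:3]
pos 4 'c': at 6 (via fail)
pos 5 'e': at 11 (via fail)
pos 6 'c': at 6 (via fail)
pos 7 'c': at 7
pos 8 'c': at 8
pos 9 'b': at 9
pos 10 'd': at 10  ** P1@[10:10],P2@[6:10]
pos 11 'a': at 1 (via fail)
pos 12 'c': at 2
pos 13 'b': at 0 (via fail)
pos 14 'e': at 11
pos 15 'c': at 6 (via fail)
pos 16 'c': at 7
pos 17 'c': at 8
pos 18 'b': at 9
pos 19 'd': at 10  ** P1@[19:19],P2@[15:19]
pos 20 'a': at 1 (via fail)
pos 21 'c': at 2
pos 22 'e': at 3
pos 23 'b': at 4  ** P0@[20:23],P3@[22:23]
pos 24 'c': at 6 (via fail)
pos 25 'b': at 0 (via fail)
pos 26 'd': at 5  ** P1@[26:26]
pos 27 'e': at 11 (via fail)
pos 28 'a': at 1 (via fail)
pos 29 'c': at 2
pos 30 'c': at 7 (via fail)
pos 31 'c': at 8
pos 32 'c': at 8 (via fail)
pos 33 'b': at 9
pos 34 'd': at 10  ** P1@[34:34],P2@[30:34]
pos 35 'e': at 11 (via fail)
pos 36 'e': at 11 (via fail)
pos 37 'd': at 5 (via fail)  ** P1@[37:37]

Result: [[3,0],[3,3],[10,1],[10,2],[19,1],[19,2],[23,0],[23,3],[26,1],[34,1],[34,2],[37,1]]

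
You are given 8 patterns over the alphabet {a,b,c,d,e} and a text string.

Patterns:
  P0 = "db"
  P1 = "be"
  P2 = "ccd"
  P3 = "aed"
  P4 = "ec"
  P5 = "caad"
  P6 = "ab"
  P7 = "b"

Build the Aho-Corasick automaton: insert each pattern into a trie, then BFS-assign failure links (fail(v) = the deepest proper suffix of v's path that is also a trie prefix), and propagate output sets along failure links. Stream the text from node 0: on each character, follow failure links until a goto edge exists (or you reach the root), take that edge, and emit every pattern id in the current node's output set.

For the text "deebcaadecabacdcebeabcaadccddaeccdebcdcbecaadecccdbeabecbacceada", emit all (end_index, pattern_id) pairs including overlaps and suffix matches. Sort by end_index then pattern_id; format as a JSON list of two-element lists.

Build automaton:
Trie nodes:
  0='ε' goto a→8 b→3 c→5 d→1 e→11
  1='d' goto b→2
  2='db' goto ·  ←P0
  3='b' goto e→4  ←P7
  4='be' goto ·  ←P1
  5='c' goto a→13 c→6
  6='cc' goto d→7
  7='ccd' goto ·  ←P2
  8='a' goto b→16 e→9
  9='ae' goto d→10
  10='aed' goto ·  ←P3
  11='e' goto c→12
  12='ec' goto ·  ←P4
  13='ca' goto a→14
  14='caa' goto d→15
  15='caad' goto ·  ←P5
  16='ab' goto ·  ←P6

BFS fail/out derivation:
  fail(1) 'd': from fail(0)=0 chase 'd': 0 ⇒ 0;  out=∅∪out(0)=∅
  fail(3) 'b': from fail(0)=0 chase 'b': 0 ⇒ 0;  out={7}∪out(0)={7}
  fail(5) 'c': from fail(0)=0 chase 'c': 0 ⇒ 0;  out=∅∪out(0)=∅
  fail(8) 'a': from fail(0)=0 chase 'a': 0 ⇒ 0;  out=∅∪out(0)=∅
  fail(11) 'e': from fail(0)=0 chase 'e': 0 ⇒ 0;  out=∅∪out(0)=∅
  fail(2) 'db': from fail(1)=0 chase 'b': 0 ⇒ 3;  out={0}∪out(3)={0,7}
  fail(4) 'be': from fail(3)=0 chase 'e': 0 ⇒ 11;  out={1}∪out(11)={1}
  fail(6) 'cc': from fail(5)=0 chase 'c': 0 ⇒ 5;  out=∅∪out(5)=∅
  fail(9) 'ae': from fail(8)=0 chase 'e': 0 ⇒ 11;  out=∅∪out(11)=∅
  fail(12) 'ec': from fail(11)=0 chase 'c': 0 ⇒ 5;  out={4}∪out(5)={4}
  fail(13) 'ca': from fail(5)=0 chase 'a': 0 ⇒ 8;  out=∅∪out(8)=∅
  fail(16) 'ab': from fail(8)=0 chase 'b': 0 ⇒ 3;  out={6}∪out(3)={6,7}
  fail(7) 'ccd': from fail(6)=5 chase 'd': 5→0 ⇒ 1;  out={2}∪out(1)={2}
  fail(10) 'aed': from fail(9)=11 chase 'd': 11→0 ⇒ 1;  out={3}∪out(1)={3}
  fail(14) 'caa': from fail(13)=8 chase 'a': 8→0 ⇒ 8;  out=∅∪out(8)=∅
  fail(15) 'caad': from fail(14)=8 chase 'd': 8→0 ⇒ 1;  out={5}∪out(1)={5}

Text stream:
i=0 'd': node 0→1
i=1 'e': node 1→11 (via fail)
i=2 'e': node 11→11 (via fail)
i=3 'b': node 11→3 (via fail)  → match P7@[3:3]
i=4 'c': node 3→5 (via fail)
i=5 'a': node 5→13
i=6 'a': node 13→14
i=7 'd': node 14→15  → match P5@[4:7]
i=8 'e': node 15→11 (via fail)
i=9 'c': node 11→12  → match P4@[8:9]
i=10 'a': node 12→13 (via fail)
i=11 'b': node 13→16 (via fail)  → match P6@[10:11],P7@[11:11]
i=12 'a': node 16→8 (via fail)
i=13 'c': node 8→5 (via fail)
i=14 'd': node 5→1 (via fail)
i=15 'c': node 1→5 (via fail)
i=16 'e': node 5→11 (via fail)
i=17 'b': node 11→3 (via fail)  → match P7@[17:17]
i=18 'e': node 3→4  → match P1@[17:18]
i=19 'a': node 4→8 (via fail)
i=20 'b': node 8→16  → match P6@[19:20],P7@[20:20]
i=21 'c': node 16→5 (via fail)
i=22 'a': node 5→13
i=23 'a': node 13→14
i=24 'd': node 14→15  → match P5@[21:24]
i=25 'c': node 15→5 (via fail)
i=26 'c': node 5→6
i=27 'd': node 6→7  → match P2@[25:27]
i=28 'd': node 7→1 (via fail)
i=29 'a': node 1→8 (via fail)
i=30 'e': node 8→9
i=31 'c': node 9→12 (via fail)  → match P4@[30:31]
i=32 'c': node 12→6 (via fail)
i=33 'd': node 6→7  → match P2@[31:33]
i=34 'e': node 7→11 (via fail)
i=35 'b': node 11→3 (via fail)  → match P7@[35:35]
i=36 'c': node 3→5 (via fail)
i=37 'd': node 5→1 (via fail)
i=38 'c': node 1→5 (via fail)
i=39 'b': node 5→3 (via fail)  → match P7@[39:39]
i=40 'e': node 3→4  → match P1@[39:40]
i=41 'c': node 4→12 (via fail)  → match P4@[40:41]
i=42 'a': node 12→13 (via fail)
i=43 'a': node 13→14
i=44 'd': node 14→15  → match P5@[41:44]
i=45 'e': node 15→11 (via fail)
i=46 'c': node 11→12  → match P4@[45:46]
i=47 'c': node 12→6 (via fail)
i=48 'c': node 6→6 (via fail)
i=49 'd': node 6→7  → match P2@[47:49]
i=50 'b': node 7→2 (via fail)  → match P0@[49:50],P7@[50:50]
i=51 'e': node 2→4 (via fail)  → match P1@[50:51]
i=52 'a': node 4→8 (via fail)
i=53 'b': node 8→16  → match P6@[52:53],P7@[53:53]
i=54 'e': node 16→4 (via fail)  → match P1@[53:54]
i=55 'c': node 4→12 (via fail)  → match P4@[54:55]
i=56 'b': node 12→3 (via fail)  → match P7@[56:56]
i=57 'a': node 3→8 (via fail)
i=58 'c': node 8→5 (via fail)
i=59 'c': node 5→6
i=60 'e': node 6→11 (via fail)
i=61 'a': node 11→8 (via fail)
i=62 'd': node 8→1 (via fail)
i=63 'a': node 1→8 (via fail)

Matches: [[3,7],[7,5],[9,4],[11,6],[11,7],[17,7],[18,1],[20,6],[20,7],[24,5],[27,2],[31,4],[33,2],[35,7],[39,7],[40,1],[41,4],[44,5],[46,4],[49,2],[50,0],[50,7],[51,1],[53,6],[53,7],[54,1],[55,4],[56,7]]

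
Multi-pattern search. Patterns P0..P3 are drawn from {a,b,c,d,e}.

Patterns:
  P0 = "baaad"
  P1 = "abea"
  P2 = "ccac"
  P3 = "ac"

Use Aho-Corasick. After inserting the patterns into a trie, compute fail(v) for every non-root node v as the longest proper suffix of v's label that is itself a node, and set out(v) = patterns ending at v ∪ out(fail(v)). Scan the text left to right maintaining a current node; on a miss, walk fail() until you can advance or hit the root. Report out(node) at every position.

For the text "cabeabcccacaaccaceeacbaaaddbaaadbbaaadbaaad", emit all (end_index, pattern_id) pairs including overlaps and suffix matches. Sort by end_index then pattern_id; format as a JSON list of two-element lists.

Build automaton:
Trie (insert patterns):
  0='ε' goto a→6 b→1 c→10
  1='b' goto a→2
  2='ba' goto a→3
  3='baa' goto a→4
  4='baaa' goto d→5
  5='baaad' goto ·  [P0 ends]
  6='a' goto b→7 c→14
  7='ab' goto e→8
  8='abe' goto a→9
  9='abea' goto ·  [P1 ends]
  10='c' goto c→11
  11='cc' goto a→12
  12='cca' goto c→13
  13='ccac' goto ·  [P2 ends]
  14='ac' goto ·  [P3 ends]

BFS fail/out derivation:
  n1('b'): parent n0 fail=0; on 'b' 0 → fail=0;  out ∅∪∅=∅
  n6('a'): parent n0 fail=0; on 'a' 0 → fail=0;  out ∅∪∅=∅
  n10('c'): parent n0 fail=0; on 'c' 0 → fail=0;  out ∅∪∅=∅
  n2('ba'): parent n1 fail=0; on 'a' 0 → fail=6;  out ∅∪∅=∅
  n7('ab'): parent n6 fail=0; on 'b' 0 → fail=1;  out ∅∪∅=∅
  n11('cc'): parent n10 fail=0; on 'c' 0 → fail=10;  out ∅∪∅=∅
  n14('ac'): parent n6 fail=0; on 'c' 0 → fail=10;  out {3}∪∅={3}
  n3('baa'): parent n2 fail=6; on 'a' 6→0 → fail=6;  out ∅∪∅=∅
  n8('abe'): parent n7 fail=1; on 'e' 1→0 → fail=0;  out ∅∪∅=∅
  n12('cca'): parent n11 fail=10; on 'a' 10→0 → fail=6;  out ∅∪∅=∅
  n4('baaa'): parent n3 fail=6; on 'a' 6→0 → fail=6;  out ∅∪∅=∅
  n9('abea'): parent n8 fail=0; on 'a' 0 → fail=6;  out {1}∪∅={1}
  n13('ccac'): parent n12 fail=6; on 'c' 6 → fail=14;  out {2}∪{3}={2,3}
  n5('baaad'): parent n4 fail=6; on 'd' 6→0 → fail=0;  out {0}∪∅={0}

Run:
pos 0 'c': at 10
pos 1 'a': at 6 ·f
pos 2 'b': at 7
pos 3 'e': at 8
pos 4 'a': at 9  ** P1@[1:4]
pos 5 'b': at 7 ·f
pos 6 'c': at 10 ·f
pos 7 'c': at 11
pos 8 'c': at 11 ·f
pos 9 'a': at 12
pos 10 'c': at 13  ** P2@[7:10],P3@[9:10]
pos 11 'a': at 6 ·f
pos 12 'a': at 6 ·f
pos 13 'c': at 14  ** P3@[12:13]
pos 14 'c': at 11 ·f
pos 15 'a': at 12
pos 16 'c': at 13  ** P2@[13:16],P3@[15:16]
pos 17 'e': at 0 ·f
pos 18 'e': at 0
pos 19 'a': at 6
pos 20 'c': at 14  ** P3@[19:20]
pos 21 'b': at 1 ·f
pos 22 'a': at 2
pos 23 'a': at 3
pos 24 'a': at 4
pos 25 'd': at 5  ** P0@[21:25]
pos 26 'd': at 0 ·f
pos 27 'b': at 1
pos 28 'a': at 2
pos 29 'a': at 3
pos 30 'a': at 4
pos 31 'd': at 5  ** P0@[27:31]
pos 32 'b': at 1 ·f
pos 33 'b': at 1 ·f
pos 34 'a': at 2
pos 35 'a': at 3
pos 36 'a': at 4
pos 37 'd': at 5  ** P0@[33:37]
pos 38 'b': at 1 ·f
pos 39 'a': at 2
pos 40 'a': at 3
pos 41 'a': at 4
pos 42 'd': at 5  ** P0@[38:42]

Result: [[4,1],[10,2],[10,3],[13,3],[16,2],[16,3],[20,3],[25,0],[31,0],[37,0],[42,0]]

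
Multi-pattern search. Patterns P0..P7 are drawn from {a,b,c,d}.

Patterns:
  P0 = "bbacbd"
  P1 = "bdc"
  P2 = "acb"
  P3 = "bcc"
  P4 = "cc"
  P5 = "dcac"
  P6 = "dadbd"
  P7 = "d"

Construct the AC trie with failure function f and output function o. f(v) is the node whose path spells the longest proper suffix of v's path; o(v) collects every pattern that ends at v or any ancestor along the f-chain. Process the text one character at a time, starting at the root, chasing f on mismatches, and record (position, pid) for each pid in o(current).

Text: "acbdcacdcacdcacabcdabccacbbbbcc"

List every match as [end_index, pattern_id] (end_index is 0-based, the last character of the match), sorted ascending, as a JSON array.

Build automaton:
Trie (insert patterns):
  n0 'ε': a→9 b→1 c→14 d→16
  n1 'b': b→2 c→12 d→7
  n2 'bb': a→3
  n3 'bba': c→4
  n4 'bbac': b→5
  n5 'bbacb': d→6
  n6 'bbacbd': ·  [P0 ends]
  n7 'bd': c→8
  n8 'bdc': ·  [P1 ends]
  n9 'a': c→10
  n10 'ac': b→11
  n11 'acb': ·  [P2 ends]
  n12 'bc': c→13
  n13 'bcc': ·  [P3 ends]
  n14 'c': c→15
  n15 'cc': ·  [P4 ends]
  n16 'd': a→20 c→17  [P7 ends]
  n17 'dc': a→18
  n18 'dca': c→19
  n19 'dcac': ·  [P5 ends]
  n20 'da': d→21
  n21 'dad': b→22
  n22 'dadb': d→23
  n23 'dadbd': ·  [P6 ends]

BFS fail/out derivation:
  n1('b'): parent n0 fail=0; on 'b' 0 → fail=0;  out ∅∪∅=∅
  n9('a'): parent n0 fail=0; on 'a' 0 → fail=0;  out ∅∪∅=∅
  n14('c'): parent n0 fail=0; on 'c' 0 → fail=0;  out ∅∪∅=∅
  n16('d'): parent n0 fail=0; on 'd' 0 → fail=0;  out {7}∪∅={7}
  n2('bb'): parent n1 fail=0; on 'b' 0 → fail=1;  out ∅∪∅=∅
  n7('bd'): parent n1 fail=0; on 'd' 0 → fail=16;  out ∅∪{7}={7}
  n10('ac'): parent n9 fail=0; on 'c' 0 → fail=14;  out ∅∪∅=∅
  n12('bc'): parent n1 fail=0; on 'c' 0 → fail=14;  out ∅∪∅=∅
  n15('cc'): parent n14 fail=0; on 'c' 0 → fail=14;  out {4}∪∅={4}
  n17('dc'): parent n16 fail=0; on 'c' 0 → fail=14;  out ∅∪∅=∅
  n20('da'): parent n16 fail=0; on 'a' 0 → fail=9;  out ∅∪∅=∅
  n3('bba'): parent n2 fail=1; on 'a' 1→0 → fail=9;  out ∅∪∅=∅
  n8('bdc'): parent n7 fail=16; on 'c' 16 → fail=17;  out {1}∪∅={1}
  n11('acb'): parent n10 fail=14; on 'b' 14→0 → fail=1;  out {2}∪∅={2}
  n13('bcc'): parent n12 fail=14; on 'c' 14 → fail=15;  out {3}∪{4}={3,4}
  n18('dca'): parent n17 fail=14; on 'a' 14→0 → fail=9;  out ∅∪∅=∅
  n21('dad'): parent n20 fail=9; on 'd' 9→0 → fail=16;  out ∅∪{7}={7}
  n4('bbac'): parent n3 fail=9; on 'c' 9 → fail=10;  out ∅∪∅=∅
  n19('dcac'): parent n18 fail=9; on 'c' 9 → fail=10;  out {5}∪∅={5}
  n22('dadb'): parent n21 fail=16; on 'b' 16→0 → fail=1;  out ∅∪∅=∅
  n5('bbacb'): parent n4 fail=10; on 'b' 10 → fail=11;  out ∅∪{2}={2}
  n23('dadbd'): parent n22 fail=1; on 'd' 1 → fail=7;  out {6}∪{7}={6,7}
  n6('bbacbd'): parent n5 fail=11; on 'd' 11→1 → fail=7;  out {0}∪{7}={0,7}

Scan:
pos 0 'a': at 9
pos 1 'c': at 10
pos 2 'b': at 11  emit P2@[0:2]
pos 3 'd': at 7 ·f  emit P7@[3:3]
pos 4 'c': at 8  emit P1@[2:4]
pos 5 'a': at 18 ·f
pos 6 'c': at 19  emit P5@[3:6]
pos 7 'd': at 16 ·f  emit P7@[7:7]
pos 8 'c': at 17
pos 9 'a': at 18
pos 10 'c': at 19  emit P5@[7:10]
pos 11 'd': at 16 ·f  emit P7@[11:11]
pos 12 'c': at 17
pos 13 'a': at 18
pos 14 'c': at 19  emit P5@[11:14]
pos 15 'a': at 9 ·f
pos 16 'b': at 1 ·f
pos 17 'c': at 12
pos 18 'd': at 16 ·f  emit P7@[18:18]
pos 19 'a': at 20
pos 20 'b': at 1 ·f
pos 21 'c': at 12
pos 22 'c': at 13  emit P3@[20:22],P4@[21:22]
pos 23 'a': at 9 ·f
pos 24 'c': at 10
pos 25 'b': at 11  emit P2@[23:25]
pos 26 'b': at 2 ·f
pos 27 'b': at 2 ·f
pos 28 'b': at 2 ·f
pos 29 'c': at 12 ·f
pos 30 'c': at 13  emit P3@[28:30],P4@[29:30]

Matches: [[2,2],[3,7],[4,1],[6,5],[7,7],[10,5],[11,7],[14,5],[18,7],[22,3],[22,4],[25,2],[30,3],[30,4]]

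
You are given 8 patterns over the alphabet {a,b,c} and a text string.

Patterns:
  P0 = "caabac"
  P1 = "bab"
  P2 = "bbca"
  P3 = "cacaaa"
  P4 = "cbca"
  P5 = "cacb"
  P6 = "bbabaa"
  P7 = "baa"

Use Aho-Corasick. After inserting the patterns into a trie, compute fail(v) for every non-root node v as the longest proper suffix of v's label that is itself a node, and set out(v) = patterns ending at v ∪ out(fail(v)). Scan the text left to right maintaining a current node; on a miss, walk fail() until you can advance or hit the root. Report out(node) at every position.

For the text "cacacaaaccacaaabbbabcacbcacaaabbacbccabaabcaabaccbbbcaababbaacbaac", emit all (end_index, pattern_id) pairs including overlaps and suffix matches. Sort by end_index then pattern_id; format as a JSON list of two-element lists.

Construct AC machine:
Trie (insert patterns):
  0='ε' goto b→7 c→1
  1='c' goto a→2 b→17
  2='ca' goto a→3 c→13
  3='caa' goto b→4
  4='caab' goto a→5
  5='caaba' goto c→6
  6='caabac' goto ·  ←P0
  7='b' goto a→8 b→10
  8='ba' goto a→25 b→9
  9='bab' goto ·  ←P1
  10='bb' goto a→21 c→11
  11='bbc' goto a→12
  12='bbca' goto ·  ←P2
  13='cac' goto a→14 b→20
  14='caca' goto a→15
  15='cacaa' goto a→16
  16='cacaaa' goto ·  ←P3
  17='cb' goto c→18
  18='cbc' goto a→19
  19='cbca' goto ·  ←P4
  20='cacb' goto ·  ←P5
  21='bba' goto b→22
  22='bbab' goto a→23
  23='bbaba' goto a→24
  24='bbabaa' goto ·  ←P6
  25='baa' goto ·  ←P7

Failure links (BFS by depth):
  n1('c'): parent n0 fail=0; on 'c' 0 → fail=0;  out ∅∪∅=∅
  n7('b'): parent n0 fail=0; on 'b' 0 → fail=0;  out ∅∪∅=∅
  n2('ca'): parent n1 fail=0; on 'a' 0 → fail=0;  out ∅∪∅=∅
  n8('ba'): parent n7 fail=0; on 'a' 0 → fail=0;  out ∅∪∅=∅
  n10('bb'): parent n7 fail=0; on 'b' 0 → fail=7;  out ∅∪∅=∅
  n17('cb'): parent n1 fail=0; on 'b' 0 → fail=7;  out ∅∪∅=∅
  n3('caa'): parent n2 fail=0; on 'a' 0 → fail=0;  out ∅∪∅=∅
  n9('bab'): parent n8 fail=0; on 'b' 0 → fail=7;  out {1}∪∅={1}
  n11('bbc'): parent n10 fail=7; on 'c' 7→0 → fail=1;  out ∅∪∅=∅
  n13('cac'): parent n2 fail=0; on 'c' 0 → fail=1;  out ∅∪∅=∅
  n18('cbc'): parent n17 fail=7; on 'c' 7→0 → fail=1;  out ∅∪∅=∅
  n21('bba'): parent n10 fail=7; on 'a' 7 → fail=8;  out ∅∪∅=∅
  n25('baa'): parent n8 fail=0; on 'a' 0 → fail=0;  out {7}∪∅={7}
  n4('caab'): parent n3 fail=0; on 'b' 0 → fail=7;  out ∅∪∅=∅
  n12('bbca'): parent n11 fail=1; on 'a' 1 → fail=2;  out {2}∪∅={2}
  n14('caca'): parent n13 fail=1; on 'a' 1 → fail=2;  out ∅∪∅=∅
  n19('cbca'): parent n18 fail=1; on 'a' 1 → fail=2;  out {4}∪∅={4}
  n20('cacb'): parent n13 fail=1; on 'b' 1 → fail=17;  out {5}∪∅={5}
  n22('bbab'): parent n21 fail=8; on 'b' 8 → fail=9;  out ∅∪{1}={1}
  n5('caaba'): parent n4 fail=7; on 'a' 7 → fail=8;  out ∅∪∅=∅
  n15('cacaa'): parent n14 fail=2; on 'a' 2 → fail=3;  out ∅∪∅=∅
  n23('bbaba'): parent n22 fail=9; on 'a' 9→7 → fail=8;  out ∅∪∅=∅
  n6('caabac'): parent n5 fail=8; on 'c' 8→0 → fail=1;  out {0}∪∅={0}
  n16('cacaaa'): parent n15 fail=3; on 'a' 3→0 → fail=0;  out {3}∪∅={3}
  n24('bbabaa'): parent n23 fail=8; on 'a' 8 → fail=25;  out {6}∪{7}={6,7}

Run:
i=0 'c': node 0→1
i=1 'a': node 1→2
i=2 'c': node 2→13
i=3 'a': node 13→14
i=4 'c': node 14→13 (via fail)
i=5 'a': node 13→14
i=6 'a': node 14→15
i=7 'a': node 15→16  emit P3@[2:7]
i=8 'c': node 16→1 (via fail)
i=9 'c': node 1→1 (via fail)
i=10 'a': node 1→2
i=11 'c': node 2→13
i=12 'a': node 13→14
i=13 'a': node 14→15
i=14 'a': node 15→16  emit P3@[9:14]
i=15 'b': node 16→7 (via fail)
i=16 'b': node 7→10
i=17 'b': node 10→10 (via fail)
i=18 'a': node 10→21
i=19 'b': node 21→22  emit P1@[17:19]
i=20 'c': node 22→1 (via fail)
i=21 'a': node 1→2
i=22 'c': node 2→13
i=23 'b': node 13→20  emit P5@[20:23]
i=24 'c': node 20→18 (via fail)
i=25 'a': node 18→19  emit P4@[22:25]
i=26 'c': node 19→13 (via fail)
i=27 'a': node 13→14
i=28 'a': node 14→15
i=29 'a': node 15→16  emit P3@[24:29]
i=30 'b': node 16→7 (via fail)
i=31 'b': node 7→10
i=32 'a': node 10→21
i=33 'c': node 21→1 (via fail)
i=34 'b': node 1→17
i=35 'c': node 17→18
i=36 'c': node 18→1 (via fail)
i=37 'a': node 1→2
i=38 'b': node 2→7 (via fail)
i=39 'a': node 7→8
i=40 'a': node 8→25  emit P7@[38:40]
i=41 'b': node 25→7 (via fail)
i=42 'c': node 7→1 (via fail)
i=43 'a': node 1→2
i=44 'a': node 2→3
i=45 'b': node 3→4
i=46 'a': node 4→5
i=47 'c': node 5→6  emit P0@[42:47]
i=48 'c': node 6→1 (via fail)
i=49 'b': node 1→17
i=50 'b': node 17→10 (via fail)
i=51 'b': node 10→10 (via fail)
i=52 'c': node 10→11
i=53 'a': node 11→12  emit P2@[50:53]
i=54 'a': node 12→3 (via fail)
i=55 'b': node 3→4
i=56 'a': node 4→5
i=57 'b': node 5→9 (via fail)  emit P1@[55:57]
i=58 'b': node 9→10 (via fail)
i=59 'a': node 10→21
i=60 'a': node 21→25 (via fail)  emit P7@[58:60]
i=61 'c': node 25→1 (via fail)
i=62 'b': node 1→17
i=63 'a': node 17→8 (via fail)
i=64 'a': node 8→25  emit P7@[62:64]
i=65 'c': node 25→1 (via fail)

Result: [[7,3],[14,3],[19,1],[23,5],[25,4],[29,3],[40,7],[47,0],[53,2],[57,1],[60,7],[64,7]]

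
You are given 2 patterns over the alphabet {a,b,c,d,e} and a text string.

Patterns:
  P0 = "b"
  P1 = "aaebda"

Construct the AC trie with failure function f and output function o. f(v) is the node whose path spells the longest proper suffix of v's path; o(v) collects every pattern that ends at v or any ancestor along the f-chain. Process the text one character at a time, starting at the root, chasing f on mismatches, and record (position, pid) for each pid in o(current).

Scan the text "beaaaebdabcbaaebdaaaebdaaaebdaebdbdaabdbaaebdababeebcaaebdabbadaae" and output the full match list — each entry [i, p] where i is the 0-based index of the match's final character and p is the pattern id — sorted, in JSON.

Construct AC machine:
Trie (insert patterns):
  0='ε' goto a→2 b→1
  1='b' goto ·  [P0 ends]
  2='a' goto a→3
  3='aa' goto e→4
  4='aae' goto b→5
  5='aaeb' goto d→6
  6='aaebd' goto a→7
  7='aaebda' goto ·  [P1 ends]

BFS fail/out derivation:
  n1('b'): parent n0 fail=0; on 'b' 0 → fail=0;  out {0}∪∅={0}
  n2('a'): parent n0 fail=0; on 'a' 0 → fail=0;  out ∅∪∅=∅
  n3('aa'): parent n2 fail=0; on 'a' 0 → fail=2;  out ∅∪∅=∅
  n4('aae'): parent n3 fail=2; on 'e' 2→0 → fail=0;  out ∅∪∅=∅
  n5('aaeb'): parent n4 fail=0; on 'b' 0 → fail=1;  out ∅∪{0}={0}
  n6('aaebd'): parent n5 fail=1; on 'd' 1→0 → fail=0;  out ∅∪∅=∅
  n7('aaebda'): parent n6 fail=0; on 'a' 0 → fail=2;  out {1}∪∅={1}

Run:
i=0 'b': node 0→1  → match P0@[0:0]
i=1 'e': node 1→0 ·f
i=2 'a': node 0→2
i=3 'a': node 2→3
i=4 'a': node 3→3 ·f
i=5 'e': node 3→4
i=6 'b': node 4→5  → match P0@[6:6]
i=7 'd': node 5→6
i=8 'a': node 6→7  → match P1@[3:8]
i=9 'b': node 7→1 ·f  → match P0@[9:9]
i=10 'c': node 1→0 ·f
i=11 'b': node 0→1  → match P0@[11:11]
i=12 'a': node 1→2 ·f
i=13 'a': node 2→3
i=14 'e': node 3→4
i=15 'b': node 4→5  → match P0@[15:15]
i=16 'd': node 5→6
i=17 'a': node 6→7  → match P1@[12:17]
i=18 'a': node 7→3 ·f
i=19 'a': node 3→3 ·f
i=20 'e': node 3→4
i=21 'b': node 4→5  → match P0@[21:21]
i=22 'd': node 5→6
i=23 'a': node 6→7  → match P1@[18:23]
i=24 'a': node 7→3 ·f
i=25 'a': node 3→3 ·f
i=26 'e': node 3→4
i=27 'b': node 4→5  → match P0@[27:27]
i=28 'd': node 5→6
i=29 'a': node 6→7  → match P1@[24:29]
i=30 'e': node 7→0 ·f
i=31 'b': node 0→1  → match P0@[31:31]
i=32 'd': node 1→0 ·f
i=33 'b': node 0→1  → match P0@[33:33]
i=34 'd': node 1→0 ·f
i=35 'a': node 0→2
i=36 'a': node 2→3
i=37 'b': node 3→1 ·f  → match P0@[37:37]
i=38 'd': node 1→0 ·f
i=39 'b': node 0→1  → match P0@[39:39]
i=40 'a': node 1→2 ·f
i=41 'a': node 2→3
i=42 'e': node 3→4
i=43 'b': node 4→5  → match P0@[43:43]
i=44 'd': node 5→6
i=45 'a': node 6→7  → match P1@[40:45]
i=46 'b': node 7→1 ·f  → match P0@[46:46]
i=47 'a': node 1→2 ·f
i=48 'b': node 2→1 ·f  → match P0@[48:48]
i=49 'e': node 1→0 ·f
i=50 'e': node 0→0
i=51 'b': node 0→1  → match P0@[51:51]
i=52 'c': node 1→0 ·f
i=53 'a': node 0→2
i=54 'a': node 2→3
i=55 'e': node 3→4
i=56 'b': node 4→5  → match P0@[56:56]
i=57 'd': node 5→6
i=58 'a': node 6→7  → match P1@[53:58]
i=59 'b': node 7→1 ·f  → match P0@[59:59]
i=60 'b': node 1→1 ·f  → match P0@[60:60]
i=61 'a': node 1→2 ·f
i=62 'd': node 2→0 ·f
i=63 'a': node 0→2
i=64 'a': node 2→3
i=65 'e': node 3→4

Result: [[0,0],[6,0],[8,1],[9,0],[11,0],[15,0],[17,1],[21,0],[23,1],[27,0],[29,1],[31,0],[33,0],[37,0],[39,0],[43,0],[45,1],[46,0],[48,0],[51,0],[56,0],[58,1],[59,0],[60,0]]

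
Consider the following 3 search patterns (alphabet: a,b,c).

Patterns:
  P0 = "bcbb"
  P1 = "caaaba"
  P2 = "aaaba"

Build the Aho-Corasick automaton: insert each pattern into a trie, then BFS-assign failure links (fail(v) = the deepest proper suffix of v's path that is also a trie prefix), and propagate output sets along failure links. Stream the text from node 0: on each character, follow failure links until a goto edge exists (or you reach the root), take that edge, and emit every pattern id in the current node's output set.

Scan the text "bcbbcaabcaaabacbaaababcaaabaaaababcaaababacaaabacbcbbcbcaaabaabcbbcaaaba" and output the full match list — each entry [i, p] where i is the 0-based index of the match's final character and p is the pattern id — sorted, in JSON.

Build automaton:
Trie nodes:
  0='ε' goto a→11 b→1 c→5
  1='b' goto c→2
  2='bc' goto b→3
  3='bcb' goto b→4
  4='bcbb' goto ·  [P0 ends]
  5='c' goto a→6
  6='ca' goto a→7
  7='caa' goto a→8
  8='caaa' goto b→9
  9='caaab' goto a→10
  10='caaaba' goto ·  [P1 ends]
  11='a' goto a→12
  12='aa' goto a→13
  13='aaa' goto b→14
  14='aaab' goto a→15
  15='aaaba' goto ·  [P2 ends]

Failure links (BFS by depth):
  n1('b'): parent n0 fail=0; on 'b' 0 → fail=0;  out ∅∪∅=∅
  n5('c'): parent n0 fail=0; on 'c' 0 → fail=0;  out ∅∪∅=∅
  n11('a'): parent n0 fail=0; on 'a' 0 → fail=0;  out ∅∪∅=∅
  n2('bc'): parent n1 fail=0; on 'c' 0 → fail=5;  out ∅∪∅=∅
  n6('ca'): parent n5 fail=0; on 'a' 0 → fail=11;  out ∅∪∅=∅
  n12('aa'): parent n11 fail=0; on 'a' 0 → fail=11;  out ∅∪∅=∅
  n3('bcb'): parent n2 fail=5; on 'b' 5→0 → fail=1;  out ∅∪∅=∅
  n7('caa'): parent n6 fail=11; on 'a' 11 → fail=12;  out ∅∪∅=∅
  n13('aaa'): parent n12 fail=11; on 'a' 11 → fail=12;  out ∅∪∅=∅
  n4('bcbb'): parent n3 fail=1; on 'b' 1→0 → fail=1;  out {0}∪∅={0}
  n8('caaa'): parent n7 fail=12; on 'a' 12 → fail=13;  out ∅∪∅=∅
  n14('aaab'): parent n13 fail=12; on 'b' 12→11→0 → fail=1;  out ∅∪∅=∅
  n9('caaab'): parent n8 fail=13; on 'b' 13 → fail=14;  out ∅∪∅=∅
  n15('aaaba'): parent n14 fail=1; on 'a' 1→0 → fail=11;  out {2}∪∅={2}
  n10('caaaba'): parent n9 fail=14; on 'a' 14 → fail=15;  out {1}∪{2}={1,2}

Scan:
i=0 'b': node 0→1
i=1 'c': node 1→2
i=2 'b': node 2→3
i=3 'b': node 3→4  emit P0@[0:3]
i=4 'c': node 4→2 ·f
i=5 'a': node 2→6 ·f
i=6 'a': node 6→7
i=7 'b': node 7→1 ·f
i=8 'c': node 1→2
i=9 'a': node 2→6 ·f
i=10 'a': node 6→7
i=11 'a': node 7→8
i=12 'b': node 8→9
i=13 'a': node 9→10  emit P1@[8:13],P2@[9:13]
i=14 'c': node 10→5 ·f
i=15 'b': node 5→1 ·f
i=16 'a': node 1→11 ·f
i=17 'a': node 11→12
i=18 'a': node 12→13
i=19 'b': node 13→14
i=20 'a': node 14→15  emit P2@[16:20]
i=21 'b': node 15→1 ·f
i=22 'c': node 1→2
i=23 'a': node 2→6 ·f
i=24 'a': node 6→7
i=25 'a': node 7→8
i=26 'b': node 8→9
i=27 'a': node 9→10  emit P1@[22:27],P2@[23:27]
i=28 'a': node 10→12 ·f
i=29 'a': node 12→13
i=30 'a': node 13→13 ·f
i=31 'b': node 13→14
i=32 'a': node 14→15  emit P2@[28:32]
i=33 'b': node 15→1 ·f
i=34 'c': node 1→2
i=35 'a': node 2→6 ·f
i=36 'a': node 6→7
i=37 'a': node 7→8
i=38 'b': node 8→9
i=39 'a': node 9→10  emit P1@[34:39],P2@[35:39]
i=40 'b': node 10→1 ·f
i=41 'a': node 1→11 ·f
i=42 'c': node 11→5 ·f
i=43 'a': node 5→6
i=44 'a': node 6→7
i=45 'a': node 7→8
i=46 'b': node 8→9
i=47 'a': node 9→10  emit P1@[42:47],P2@[43:47]
i=48 'c': node 10→5 ·f
i=49 'b': node 5→1 ·f
i=50 'c': node 1→2
i=51 'b': node 2→3
i=52 'b': node 3→4  emit P0@[49:52]
i=53 'c': node 4→2 ·f
i=54 'b': node 2→3
i=55 'c': node 3→2 ·f
i=56 'a': node 2→6 ·f
i=57 'a': node 6→7
i=58 'a': node 7→8
i=59 'b': node 8→9
i=60 'a': node 9→10  emit P1@[55:60],P2@[56:60]
i=61 'a': node 10→12 ·f
i=62 'b': node 12→1 ·f
i=63 'c': node 1→2
i=64 'b': node 2→3
i=65 'b': node 3→4  emit P0@[62:65]
i=66 'c': node 4→2 ·f
i=67 'a': node 2→6 ·f
i=68 'a': node 6→7
i=69 'a': node 7→8
i=70 'b': node 8→9
i=71 'a': node 9→10  emit P1@[66:71],P2@[67:71]

Result: [[3,0],[13,1],[13,2],[20,2],[27,1],[27,2],[32,2],[39,1],[39,2],[47,1],[47,2],[52,0],[60,1],[60,2],[65,0],[71,1],[71,2]]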